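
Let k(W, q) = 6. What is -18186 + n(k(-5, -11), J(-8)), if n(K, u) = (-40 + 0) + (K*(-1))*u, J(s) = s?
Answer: -18178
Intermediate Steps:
n(K, u) = -40 - K*u (n(K, u) = -40 + (-K)*u = -40 - K*u)
-18186 + n(k(-5, -11), J(-8)) = -18186 + (-40 - 1*6*(-8)) = -18186 + (-40 + 48) = -18186 + 8 = -18178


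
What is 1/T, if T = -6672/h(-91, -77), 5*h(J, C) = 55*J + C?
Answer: 847/5560 ≈ 0.15234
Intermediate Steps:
h(J, C) = 11*J + C/5 (h(J, C) = (55*J + C)/5 = (C + 55*J)/5 = 11*J + C/5)
T = 5560/847 (T = -6672/(11*(-91) + (⅕)*(-77)) = -6672/(-1001 - 77/5) = -6672/(-5082/5) = -6672*(-5/5082) = 5560/847 ≈ 6.5643)
1/T = 1/(5560/847) = 847/5560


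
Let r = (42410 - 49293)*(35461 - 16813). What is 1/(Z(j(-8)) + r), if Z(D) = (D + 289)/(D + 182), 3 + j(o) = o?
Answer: -171/21948565186 ≈ -7.7909e-9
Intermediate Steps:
j(o) = -3 + o
r = -128354184 (r = -6883*18648 = -128354184)
Z(D) = (289 + D)/(182 + D)
1/(Z(j(-8)) + r) = 1/((289 + (-3 - 8))/(182 + (-3 - 8)) - 128354184) = 1/((289 - 11)/(182 - 11) - 128354184) = 1/(278/171 - 128354184) = 1/(-21948565186/171) = -171/21948565186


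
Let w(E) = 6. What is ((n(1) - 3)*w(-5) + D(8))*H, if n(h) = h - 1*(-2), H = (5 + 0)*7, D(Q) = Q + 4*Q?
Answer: 1400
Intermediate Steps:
D(Q) = 5*Q
H = 35 (H = 5*7 = 35)
n(h) = 2 + h (n(h) = h + 2 = 2 + h)
((n(1) - 3)*w(-5) + D(8))*H = (((2 + 1) - 3)*6 + 5*8)*35 = ((3 - 3)*6 + 40)*35 = (0*6 + 40)*35 = (0 + 40)*35 = 40*35 = 1400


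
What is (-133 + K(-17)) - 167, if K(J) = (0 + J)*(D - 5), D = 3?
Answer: -266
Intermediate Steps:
K(J) = -2*J (K(J) = (0 + J)*(3 - 5) = J*(-2) = -2*J)
(-133 + K(-17)) - 167 = (-133 - 2*(-17)) - 167 = (-133 + 34) - 167 = -99 - 167 = -266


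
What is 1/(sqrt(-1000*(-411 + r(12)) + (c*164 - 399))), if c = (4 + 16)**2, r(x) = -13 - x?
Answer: sqrt(55689)/167067 ≈ 0.0014125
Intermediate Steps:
c = 400 (c = 20**2 = 400)
1/(sqrt(-1000*(-411 + r(12)) + (c*164 - 399))) = 1/(sqrt(-1000*(-411 + (-13 - 1*12)) + (400*164 - 399))) = 1/(sqrt(-1000*(-411 + (-13 - 12)) + (65600 - 399))) = 1/(sqrt(-1000*(-411 - 25) + 65201)) = 1/(sqrt(-1000*(-436) + 65201)) = 1/(sqrt(436000 + 65201)) = 1/(sqrt(501201)) = 1/(3*sqrt(55689)) = sqrt(55689)/167067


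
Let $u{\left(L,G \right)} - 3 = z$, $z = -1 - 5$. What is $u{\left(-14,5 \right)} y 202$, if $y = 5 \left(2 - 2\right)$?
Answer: $0$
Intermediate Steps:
$z = -6$ ($z = -1 - 5 = -6$)
$u{\left(L,G \right)} = -3$ ($u{\left(L,G \right)} = 3 - 6 = -3$)
$y = 0$ ($y = 5 \cdot 0 = 0$)
$u{\left(-14,5 \right)} y 202 = \left(-3\right) 0 \cdot 202 = 0 \cdot 202 = 0$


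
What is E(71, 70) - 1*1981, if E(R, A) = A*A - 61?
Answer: 2858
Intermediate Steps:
E(R, A) = -61 + A² (E(R, A) = A² - 61 = -61 + A²)
E(71, 70) - 1*1981 = (-61 + 70²) - 1*1981 = (-61 + 4900) - 1981 = 4839 - 1981 = 2858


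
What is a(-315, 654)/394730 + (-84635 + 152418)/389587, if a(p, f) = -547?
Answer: 26542879501/153781676510 ≈ 0.17260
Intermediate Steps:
a(-315, 654)/394730 + (-84635 + 152418)/389587 = -547/394730 + (-84635 + 152418)/389587 = -547*1/394730 + 67783*(1/389587) = -547/394730 + 67783/389587 = 26542879501/153781676510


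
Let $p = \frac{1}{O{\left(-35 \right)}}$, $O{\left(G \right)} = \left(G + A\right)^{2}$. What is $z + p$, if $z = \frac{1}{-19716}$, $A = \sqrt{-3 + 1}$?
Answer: $\frac{- 70 \sqrt{2} + 18493 i}{19716 \left(70 \sqrt{2} + 1223 i\right)} \approx 0.00076162 + 6.5754 \cdot 10^{-5} i$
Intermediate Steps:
$A = i \sqrt{2}$ ($A = \sqrt{-2} = i \sqrt{2} \approx 1.4142 i$)
$z = - \frac{1}{19716} \approx -5.072 \cdot 10^{-5}$
$O{\left(G \right)} = \left(G + i \sqrt{2}\right)^{2}$
$p = \frac{1}{\left(-35 + i \sqrt{2}\right)^{2}} \approx 0.00081234 + 6.5754 \cdot 10^{-5} i$
$z + p = - \frac{1}{19716} + \frac{1}{\left(35 - i \sqrt{2}\right)^{2}}$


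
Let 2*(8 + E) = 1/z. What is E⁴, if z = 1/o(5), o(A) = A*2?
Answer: 81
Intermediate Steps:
o(A) = 2*A
z = ⅒ (z = 1/(2*5) = 1/10 = 1*(⅒) = ⅒ ≈ 0.10000)
E = -3 (E = -8 + 1/(2*(⅒)) = -8 + (½)*10 = -8 + 5 = -3)
E⁴ = (-3)⁴ = 81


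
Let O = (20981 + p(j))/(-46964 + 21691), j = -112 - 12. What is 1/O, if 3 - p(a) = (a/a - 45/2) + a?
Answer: -50546/42259 ≈ -1.1961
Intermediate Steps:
j = -124
p(a) = 49/2 - a (p(a) = 3 - ((a/a - 45/2) + a) = 3 - ((1 - 45*½) + a) = 3 - ((1 - 45/2) + a) = 3 - (-43/2 + a) = 3 + (43/2 - a) = 49/2 - a)
O = -42259/50546 (O = (20981 + (49/2 - 1*(-124)))/(-46964 + 21691) = (20981 + (49/2 + 124))/(-25273) = (20981 + 297/2)*(-1/25273) = (42259/2)*(-1/25273) = -42259/50546 ≈ -0.83605)
1/O = 1/(-42259/50546) = -50546/42259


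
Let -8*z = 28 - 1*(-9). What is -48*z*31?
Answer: 6882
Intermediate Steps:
z = -37/8 (z = -(28 - 1*(-9))/8 = -(28 + 9)/8 = -1/8*37 = -37/8 ≈ -4.6250)
-48*z*31 = -48*(-37/8)*31 = 222*31 = 6882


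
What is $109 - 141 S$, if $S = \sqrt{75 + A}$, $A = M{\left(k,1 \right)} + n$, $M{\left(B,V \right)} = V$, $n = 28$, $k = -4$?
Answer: $109 - 282 \sqrt{26} \approx -1328.9$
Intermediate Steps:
$A = 29$ ($A = 1 + 28 = 29$)
$S = 2 \sqrt{26}$ ($S = \sqrt{75 + 29} = \sqrt{104} = 2 \sqrt{26} \approx 10.198$)
$109 - 141 S = 109 - 141 \cdot 2 \sqrt{26} = 109 - 282 \sqrt{26}$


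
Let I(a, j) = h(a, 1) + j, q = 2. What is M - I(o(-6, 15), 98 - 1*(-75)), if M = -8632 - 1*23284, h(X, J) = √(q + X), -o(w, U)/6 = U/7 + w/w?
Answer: -32089 - I*√826/7 ≈ -32089.0 - 4.1057*I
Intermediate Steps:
o(w, U) = -6 - 6*U/7 (o(w, U) = -6*(U/7 + w/w) = -6*(U*(⅐) + 1) = -6*(U/7 + 1) = -6*(1 + U/7) = -6 - 6*U/7)
h(X, J) = √(2 + X)
I(a, j) = j + √(2 + a) (I(a, j) = √(2 + a) + j = j + √(2 + a))
M = -31916 (M = -8632 - 23284 = -31916)
M - I(o(-6, 15), 98 - 1*(-75)) = -31916 - ((98 - 1*(-75)) + √(2 + (-6 - 6/7*15))) = -31916 - ((98 + 75) + √(2 + (-6 - 90/7))) = -31916 - (173 + √(2 - 132/7)) = -31916 - (173 + √(-118/7)) = -31916 - (173 + I*√826/7) = -31916 + (-173 - I*√826/7) = -32089 - I*√826/7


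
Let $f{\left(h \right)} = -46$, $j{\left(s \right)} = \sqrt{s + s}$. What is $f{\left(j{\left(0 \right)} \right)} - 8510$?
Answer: $-8556$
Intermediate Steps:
$j{\left(s \right)} = \sqrt{2} \sqrt{s}$ ($j{\left(s \right)} = \sqrt{2 s} = \sqrt{2} \sqrt{s}$)
$f{\left(j{\left(0 \right)} \right)} - 8510 = -46 - 8510 = -8556$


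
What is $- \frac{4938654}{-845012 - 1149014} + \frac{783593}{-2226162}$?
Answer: $\frac{4715869525265}{2219512454106} \approx 2.1247$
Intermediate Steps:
$- \frac{4938654}{-845012 - 1149014} + \frac{783593}{-2226162} = - \frac{4938654}{-1994026} + 783593 \left(- \frac{1}{2226162}\right) = \left(-4938654\right) \left(- \frac{1}{1994026}\right) - \frac{783593}{2226162} = \frac{2469327}{997013} - \frac{783593}{2226162} = \frac{4715869525265}{2219512454106}$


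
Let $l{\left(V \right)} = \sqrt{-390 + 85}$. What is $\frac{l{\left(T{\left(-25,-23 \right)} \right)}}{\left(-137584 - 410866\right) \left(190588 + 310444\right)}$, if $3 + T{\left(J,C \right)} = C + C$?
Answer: $- \frac{i \sqrt{305}}{274791000400} \approx - 6.3555 \cdot 10^{-11} i$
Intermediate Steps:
$T{\left(J,C \right)} = -3 + 2 C$ ($T{\left(J,C \right)} = -3 + \left(C + C\right) = -3 + 2 C$)
$l{\left(V \right)} = i \sqrt{305}$ ($l{\left(V \right)} = \sqrt{-305} = i \sqrt{305}$)
$\frac{l{\left(T{\left(-25,-23 \right)} \right)}}{\left(-137584 - 410866\right) \left(190588 + 310444\right)} = \frac{i \sqrt{305}}{\left(-137584 - 410866\right) \left(190588 + 310444\right)} = \frac{i \sqrt{305}}{\left(-548450\right) 501032} = \frac{i \sqrt{305}}{-274791000400} = i \sqrt{305} \left(- \frac{1}{274791000400}\right) = - \frac{i \sqrt{305}}{274791000400}$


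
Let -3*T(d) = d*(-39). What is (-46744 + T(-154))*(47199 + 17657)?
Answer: -3161470576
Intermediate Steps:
T(d) = 13*d (T(d) = -d*(-39)/3 = -(-13)*d = 13*d)
(-46744 + T(-154))*(47199 + 17657) = (-46744 + 13*(-154))*(47199 + 17657) = (-46744 - 2002)*64856 = -48746*64856 = -3161470576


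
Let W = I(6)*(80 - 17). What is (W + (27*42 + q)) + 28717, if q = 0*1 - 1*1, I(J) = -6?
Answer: 29472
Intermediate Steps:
q = -1 (q = 0 - 1 = -1)
W = -378 (W = -6*(80 - 17) = -6*63 = -378)
(W + (27*42 + q)) + 28717 = (-378 + (27*42 - 1)) + 28717 = (-378 + (1134 - 1)) + 28717 = (-378 + 1133) + 28717 = 755 + 28717 = 29472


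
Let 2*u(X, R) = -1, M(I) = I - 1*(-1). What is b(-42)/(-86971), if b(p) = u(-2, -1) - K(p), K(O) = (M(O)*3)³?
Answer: -3721733/173942 ≈ -21.396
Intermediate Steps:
M(I) = 1 + I (M(I) = I + 1 = 1 + I)
u(X, R) = -½ (u(X, R) = (½)*(-1) = -½)
K(O) = (3 + 3*O)³ (K(O) = ((1 + O)*3)³ = (3 + 3*O)³)
b(p) = -½ - 27*(1 + p)³
b(-42)/(-86971) = (-½ - 27*(1 - 42)³)/(-86971) = (-½ - 27*(-41)³)*(-1/86971) = (-½ - 27*(-68921))*(-1/86971) = (-½ + 1860867)*(-1/86971) = (3721733/2)*(-1/86971) = -3721733/173942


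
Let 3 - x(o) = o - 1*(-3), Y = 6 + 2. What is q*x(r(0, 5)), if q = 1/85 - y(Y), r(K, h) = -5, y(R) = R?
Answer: -679/17 ≈ -39.941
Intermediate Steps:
Y = 8
x(o) = -o (x(o) = 3 - (o - 1*(-3)) = 3 - (o + 3) = 3 - (3 + o) = 3 + (-3 - o) = -o)
q = -679/85 (q = 1/85 - 1*8 = 1/85 - 8 = -679/85 ≈ -7.9882)
q*x(r(0, 5)) = -(-679)*(-5)/85 = -679/85*5 = -679/17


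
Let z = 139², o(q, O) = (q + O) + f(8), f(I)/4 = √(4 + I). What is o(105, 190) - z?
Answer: -19026 + 8*√3 ≈ -19012.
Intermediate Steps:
f(I) = 4*√(4 + I)
o(q, O) = O + q + 8*√3 (o(q, O) = (q + O) + 4*√(4 + 8) = (O + q) + 4*√12 = (O + q) + 4*(2*√3) = (O + q) + 8*√3 = O + q + 8*√3)
z = 19321
o(105, 190) - z = (190 + 105 + 8*√3) - 1*19321 = (295 + 8*√3) - 19321 = -19026 + 8*√3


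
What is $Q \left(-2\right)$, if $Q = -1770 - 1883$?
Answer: $7306$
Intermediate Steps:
$Q = -3653$
$Q \left(-2\right) = \left(-3653\right) \left(-2\right) = 7306$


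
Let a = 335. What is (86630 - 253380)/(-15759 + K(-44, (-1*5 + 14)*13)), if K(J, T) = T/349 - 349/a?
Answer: 19495576250/1842546091 ≈ 10.581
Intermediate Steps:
K(J, T) = -349/335 + T/349 (K(J, T) = T/349 - 349/335 = -349/335 + T/349)
(86630 - 253380)/(-15759 + K(-44, (-1*5 + 14)*13)) = (86630 - 253380)/(-15759 + (-349/335 + ((-1*5 + 14)*13)/349)) = -166750/(-15759 + (-349/335 + ((-5 + 14)*13)/349)) = -166750/(-15759 + (-349/335 + (9*13)/349)) = -166750/(-15759 + (-349/335 + (1/349)*117)) = -166750/(-15759 + (-349/335 + 117/349)) = -166750/(-15759 - 82606/116915) = -166750/(-1842546091/116915) = -166750*(-116915/1842546091) = 19495576250/1842546091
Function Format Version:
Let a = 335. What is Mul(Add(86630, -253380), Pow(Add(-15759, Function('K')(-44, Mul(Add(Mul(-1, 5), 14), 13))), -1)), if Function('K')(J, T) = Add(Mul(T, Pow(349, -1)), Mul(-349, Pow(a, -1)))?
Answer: Rational(19495576250, 1842546091) ≈ 10.581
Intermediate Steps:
Function('K')(J, T) = Add(Rational(-349, 335), Mul(Rational(1, 349), T)) (Function('K')(J, T) = Add(Mul(T, Pow(349, -1)), Mul(-349, Pow(335, -1))) = Add(Mul(T, Rational(1, 349)), Mul(-349, Rational(1, 335))) = Add(Mul(Rational(1, 349), T), Rational(-349, 335)) = Add(Rational(-349, 335), Mul(Rational(1, 349), T)))
Mul(Add(86630, -253380), Pow(Add(-15759, Function('K')(-44, Mul(Add(Mul(-1, 5), 14), 13))), -1)) = Mul(Add(86630, -253380), Pow(Add(-15759, Add(Rational(-349, 335), Mul(Rational(1, 349), Mul(Add(Mul(-1, 5), 14), 13)))), -1)) = Mul(-166750, Pow(Add(-15759, Add(Rational(-349, 335), Mul(Rational(1, 349), Mul(Add(-5, 14), 13)))), -1)) = Mul(-166750, Pow(Add(-15759, Add(Rational(-349, 335), Mul(Rational(1, 349), Mul(9, 13)))), -1)) = Mul(-166750, Pow(Add(-15759, Add(Rational(-349, 335), Mul(Rational(1, 349), 117))), -1)) = Mul(-166750, Pow(Add(-15759, Add(Rational(-349, 335), Rational(117, 349))), -1)) = Mul(-166750, Pow(Add(-15759, Rational(-82606, 116915)), -1)) = Mul(-166750, Pow(Rational(-1842546091, 116915), -1)) = Mul(-166750, Rational(-116915, 1842546091)) = Rational(19495576250, 1842546091)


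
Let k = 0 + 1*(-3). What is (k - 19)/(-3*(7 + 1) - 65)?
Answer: 22/89 ≈ 0.24719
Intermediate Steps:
k = -3 (k = 0 - 3 = -3)
(k - 19)/(-3*(7 + 1) - 65) = (-3 - 19)/(-3*(7 + 1) - 65) = -22/(-3*8 - 65) = -22/(-24 - 65) = -22/(-89) = -22*(-1/89) = 22/89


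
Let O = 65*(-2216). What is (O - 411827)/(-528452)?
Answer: 555867/528452 ≈ 1.0519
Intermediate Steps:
O = -144040
(O - 411827)/(-528452) = (-144040 - 411827)/(-528452) = -555867*(-1/528452) = 555867/528452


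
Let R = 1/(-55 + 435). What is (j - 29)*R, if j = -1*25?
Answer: -27/190 ≈ -0.14211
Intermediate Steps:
R = 1/380 ≈ 0.0026316
j = -25
(j - 29)*R = (-25 - 29)*(1/380) = -54*1/380 = -27/190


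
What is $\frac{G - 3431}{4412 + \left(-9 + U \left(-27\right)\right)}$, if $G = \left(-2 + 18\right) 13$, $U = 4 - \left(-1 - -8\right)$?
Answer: $- \frac{3223}{4484} \approx -0.71878$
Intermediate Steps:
$U = -3$ ($U = 4 - \left(-1 + 8\right) = 4 - 7 = -3$)
$G = 208$ ($G = 16 \cdot 13 = 208$)
$\frac{G - 3431}{4412 + \left(-9 + U \left(-27\right)\right)} = \frac{208 - 3431}{4412 - -72} = - \frac{3223}{4412 + \left(-9 + 81\right)} = - \frac{3223}{4412 + 72} = - \frac{3223}{4484}$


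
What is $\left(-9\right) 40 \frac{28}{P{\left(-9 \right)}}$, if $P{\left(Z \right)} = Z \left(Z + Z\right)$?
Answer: $- \frac{560}{9} \approx -62.222$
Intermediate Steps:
$P{\left(Z \right)} = 2 Z^{2}$ ($P{\left(Z \right)} = Z 2 Z = 2 Z^{2}$)
$\left(-9\right) 40 \frac{28}{P{\left(-9 \right)}} = \left(-9\right) 40 \frac{28}{2 \left(-9\right)^{2}} = - 360 \frac{28}{2 \cdot 81} = - 360 \cdot \frac{28}{162} = - 360 \cdot 28 \cdot \frac{1}{162} = \left(-360\right) \frac{14}{81} = - \frac{560}{9}$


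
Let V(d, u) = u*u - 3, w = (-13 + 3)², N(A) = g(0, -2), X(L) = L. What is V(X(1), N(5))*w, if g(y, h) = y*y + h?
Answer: 100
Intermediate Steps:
g(y, h) = h + y² (g(y, h) = y² + h = h + y²)
N(A) = -2 (N(A) = -2 + 0² = -2 + 0 = -2)
w = 100 (w = (-10)² = 100)
V(d, u) = -3 + u² (V(d, u) = u² - 3 = -3 + u²)
V(X(1), N(5))*w = (-3 + (-2)²)*100 = (-3 + 4)*100 = 1*100 = 100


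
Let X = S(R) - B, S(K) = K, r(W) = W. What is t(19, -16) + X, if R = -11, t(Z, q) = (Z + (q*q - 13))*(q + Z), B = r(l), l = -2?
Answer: 777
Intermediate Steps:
B = -2
t(Z, q) = (Z + q)*(-13 + Z + q²) (t(Z, q) = (Z + (q² - 13))*(Z + q) = (Z + (-13 + q²))*(Z + q) = (-13 + Z + q²)*(Z + q) = (Z + q)*(-13 + Z + q²))
X = -9 (X = -11 - 1*(-2) = -11 + 2 = -9)
t(19, -16) + X = (19² + (-16)³ - 13*19 - 13*(-16) + 19*(-16) + 19*(-16)²) - 9 = (361 - 4096 - 247 + 208 - 304 + 19*256) - 9 = (361 - 4096 - 247 + 208 - 304 + 4864) - 9 = 786 - 9 = 777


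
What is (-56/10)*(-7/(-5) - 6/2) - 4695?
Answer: -117151/25 ≈ -4686.0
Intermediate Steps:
(-56/10)*(-7/(-5) - 6/2) - 4695 = (-56/10)*(-7*(-1/5) - 6*1/2) - 4695 = (-8*7/10)*(7/5 - 3) - 4695 = -28/5*(-8/5) - 4695 = 224/25 - 4695 = -117151/25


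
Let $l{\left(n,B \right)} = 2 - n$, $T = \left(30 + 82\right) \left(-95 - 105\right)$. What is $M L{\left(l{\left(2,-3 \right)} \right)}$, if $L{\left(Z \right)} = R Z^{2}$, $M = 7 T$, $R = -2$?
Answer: $0$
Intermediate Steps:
$T = -22400$ ($T = 112 \left(-200\right) = -22400$)
$M = -156800$ ($M = 7 \left(-22400\right) = -156800$)
$L{\left(Z \right)} = - 2 Z^{2}$
$M L{\left(l{\left(2,-3 \right)} \right)} = - 156800 \left(- 2 \left(2 - 2\right)^{2}\right) = - 156800 \left(- 2 \cdot 0^{2}\right) = - 156800 \left(\left(-2\right) 0\right) = \left(-156800\right) 0 = 0$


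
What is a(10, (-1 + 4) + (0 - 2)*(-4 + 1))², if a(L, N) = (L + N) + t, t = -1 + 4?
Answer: 484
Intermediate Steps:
t = 3
a(L, N) = 3 + L + N (a(L, N) = (L + N) + 3 = 3 + L + N)
a(10, (-1 + 4) + (0 - 2)*(-4 + 1))² = (3 + 10 + ((-1 + 4) + (0 - 2)*(-4 + 1)))² = (3 + 10 + (3 - 2*(-3)))² = (3 + 10 + (3 + 6))² = (3 + 10 + 9)² = 22² = 484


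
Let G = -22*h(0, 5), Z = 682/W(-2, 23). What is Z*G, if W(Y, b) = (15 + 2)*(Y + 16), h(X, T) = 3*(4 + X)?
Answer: -90024/119 ≈ -756.50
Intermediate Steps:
h(X, T) = 12 + 3*X
W(Y, b) = 272 + 17*Y (W(Y, b) = 17*(16 + Y) = 272 + 17*Y)
Z = 341/119 (Z = 682/(272 + 17*(-2)) = 682/(272 - 34) = 682/238 = 682*(1/238) = 341/119 ≈ 2.8655)
G = -264 (G = -22*(12 + 3*0) = -22*(12 + 0) = -22*12 = -264)
Z*G = (341/119)*(-264) = -90024/119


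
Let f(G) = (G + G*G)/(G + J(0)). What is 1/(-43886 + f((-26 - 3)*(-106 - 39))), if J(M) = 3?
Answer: -2104/83493029 ≈ -2.5200e-5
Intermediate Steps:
f(G) = (G + G²)/(3 + G) (f(G) = (G + G*G)/(G + 3) = (G + G²)/(3 + G))
1/(-43886 + f((-26 - 3)*(-106 - 39))) = 1/(-43886 + ((-26 - 3)*(-106 - 39))*(1 + (-26 - 3)*(-106 - 39))/(3 + (-26 - 3)*(-106 - 39))) = 1/(-43886 + (-29*(-145))*(1 - 29*(-145))/(3 - 29*(-145))) = 1/(-43886 + 4205*(1 + 4205)/(3 + 4205)) = 1/(-43886 + 4205*4206/4208) = 1/(-43886 + 4205*(1/4208)*4206) = 1/(-43886 + 8843115/2104) = 1/(-83493029/2104) = -2104/83493029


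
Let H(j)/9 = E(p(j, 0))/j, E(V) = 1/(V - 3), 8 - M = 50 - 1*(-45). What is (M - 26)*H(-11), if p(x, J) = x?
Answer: -1017/154 ≈ -6.6039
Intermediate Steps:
M = -87 (M = 8 - (50 - 1*(-45)) = 8 - (50 + 45) = 8 - 1*95 = 8 - 95 = -87)
E(V) = 1/(-3 + V)
H(j) = 9/(j*(-3 + j)) (H(j) = 9*(1/((-3 + j)*j)) = 9*(1/(j*(-3 + j))) = 9/(j*(-3 + j)))
(M - 26)*H(-11) = (-87 - 26)*(9/(-11*(-3 - 11))) = -1017*(-1)/(11*(-14)) = -1017*(-1)*(-1)/(11*14) = -113*9/154 = -1017/154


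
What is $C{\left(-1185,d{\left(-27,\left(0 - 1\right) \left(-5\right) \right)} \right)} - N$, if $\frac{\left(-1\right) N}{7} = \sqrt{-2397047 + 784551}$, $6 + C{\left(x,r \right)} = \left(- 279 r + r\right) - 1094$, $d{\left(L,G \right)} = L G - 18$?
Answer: $41434 + 28 i \sqrt{100781} \approx 41434.0 + 8888.9 i$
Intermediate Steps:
$d{\left(L,G \right)} = -18 + G L$ ($d{\left(L,G \right)} = G L - 18 = -18 + G L$)
$C{\left(x,r \right)} = -1100 - 278 r$ ($C{\left(x,r \right)} = -6 + \left(\left(- 279 r + r\right) - 1094\right) = -6 - \left(1094 + 278 r\right) = -1100 - 278 r$)
$N = - 28 i \sqrt{100781}$ ($N = - 7 \sqrt{-2397047 + 784551} = - 7 \sqrt{-1612496} = - 7 \cdot 4 i \sqrt{100781} = - 28 i \sqrt{100781} \approx - 8888.9 i$)
$C{\left(-1185,d{\left(-27,\left(0 - 1\right) \left(-5\right) \right)} \right)} - N = \left(-1100 - 278 \left(-18 + \left(0 - 1\right) \left(-5\right) \left(-27\right)\right)\right) - - 28 i \sqrt{100781} = \left(-1100 - 278 \left(-18 + \left(-1\right) \left(-5\right) \left(-27\right)\right)\right) + 28 i \sqrt{100781} = \left(-1100 - 278 \left(-18 + 5 \left(-27\right)\right)\right) + 28 i \sqrt{100781} = \left(-1100 - 278 \left(-18 - 135\right)\right) + 28 i \sqrt{100781} = \left(-1100 - -42534\right) + 28 i \sqrt{100781} = \left(-1100 + 42534\right) + 28 i \sqrt{100781} = 41434 + 28 i \sqrt{100781}$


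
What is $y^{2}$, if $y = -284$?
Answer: $80656$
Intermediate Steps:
$y^{2} = \left(-284\right)^{2} = 80656$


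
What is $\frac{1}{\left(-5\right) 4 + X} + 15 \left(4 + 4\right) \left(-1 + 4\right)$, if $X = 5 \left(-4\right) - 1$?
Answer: $\frac{14759}{41} \approx 359.98$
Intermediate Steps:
$X = -21$ ($X = -20 - 1 = -21$)
$\frac{1}{\left(-5\right) 4 + X} + 15 \left(4 + 4\right) \left(-1 + 4\right) = \frac{1}{\left(-5\right) 4 - 21} + 15 \left(4 + 4\right) \left(-1 + 4\right) = \frac{1}{-20 - 21} + 15 \cdot 8 \cdot 3 = \frac{1}{-41} + 15 \cdot 24 = - \frac{1}{41} + 360 = \frac{14759}{41}$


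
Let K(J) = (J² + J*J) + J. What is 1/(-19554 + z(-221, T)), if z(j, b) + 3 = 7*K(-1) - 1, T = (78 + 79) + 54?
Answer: -1/19551 ≈ -5.1148e-5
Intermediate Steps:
K(J) = J + 2*J² (K(J) = (J² + J²) + J = 2*J² + J = J + 2*J²)
T = 211 (T = 157 + 54 = 211)
z(j, b) = 3 (z(j, b) = -3 + (7*(-(1 + 2*(-1))) - 1) = -3 + (7*(-(1 - 2)) - 1) = -3 + (7*(-1*(-1)) - 1) = -3 + (7*1 - 1) = -3 + (7 - 1) = -3 + 6 = 3)
1/(-19554 + z(-221, T)) = 1/(-19554 + 3) = 1/(-19551) = -1/19551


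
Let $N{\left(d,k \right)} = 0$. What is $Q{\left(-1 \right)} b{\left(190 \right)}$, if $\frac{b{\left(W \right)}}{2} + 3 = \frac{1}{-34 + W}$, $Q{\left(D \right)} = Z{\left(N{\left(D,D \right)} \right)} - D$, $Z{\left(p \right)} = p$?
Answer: $- \frac{467}{78} \approx -5.9872$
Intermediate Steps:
$Q{\left(D \right)} = - D$ ($Q{\left(D \right)} = 0 - D = - D$)
$b{\left(W \right)} = -6 + \frac{2}{-34 + W}$
$Q{\left(-1 \right)} b{\left(190 \right)} = \left(-1\right) \left(-1\right) \frac{2 \left(103 - 570\right)}{-34 + 190} = 1 \frac{2 \left(103 - 570\right)}{156} = 1 \cdot 2 \cdot \frac{1}{156} \left(-467\right) = 1 \left(- \frac{467}{78}\right) = - \frac{467}{78}$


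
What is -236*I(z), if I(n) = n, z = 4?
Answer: -944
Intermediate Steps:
-236*I(z) = -236*4 = -944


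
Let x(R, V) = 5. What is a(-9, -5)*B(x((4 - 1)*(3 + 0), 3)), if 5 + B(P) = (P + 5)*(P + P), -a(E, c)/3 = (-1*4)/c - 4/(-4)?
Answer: -513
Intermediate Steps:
a(E, c) = -3 + 12/c (a(E, c) = -3*((-1*4)/c - 4/(-4)) = -3*(-4/c - 4*(-¼)) = -3*(-4/c + 1) = -3*(1 - 4/c) = -3 + 12/c)
B(P) = -5 + 2*P*(5 + P) (B(P) = -5 + (P + 5)*(P + P) = -5 + (5 + P)*(2*P) = -5 + 2*P*(5 + P))
a(-9, -5)*B(x((4 - 1)*(3 + 0), 3)) = (-3 + 12/(-5))*(-5 + 2*5² + 10*5) = (-3 + 12*(-⅕))*(-5 + 2*25 + 50) = (-3 - 12/5)*(-5 + 50 + 50) = -27/5*95 = -513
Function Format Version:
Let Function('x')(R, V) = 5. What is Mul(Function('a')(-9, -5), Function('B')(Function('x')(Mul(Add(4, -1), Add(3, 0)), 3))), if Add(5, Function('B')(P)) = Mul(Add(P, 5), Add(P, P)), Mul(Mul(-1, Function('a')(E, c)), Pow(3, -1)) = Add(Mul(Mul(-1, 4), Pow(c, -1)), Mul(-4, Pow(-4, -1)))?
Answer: -513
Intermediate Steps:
Function('a')(E, c) = Add(-3, Mul(12, Pow(c, -1))) (Function('a')(E, c) = Mul(-3, Add(Mul(Mul(-1, 4), Pow(c, -1)), Mul(-4, Pow(-4, -1)))) = Mul(-3, Add(Mul(-4, Pow(c, -1)), Mul(-4, Rational(-1, 4)))) = Mul(-3, Add(Mul(-4, Pow(c, -1)), 1)) = Mul(-3, Add(1, Mul(-4, Pow(c, -1)))) = Add(-3, Mul(12, Pow(c, -1))))
Function('B')(P) = Add(-5, Mul(2, P, Add(5, P))) (Function('B')(P) = Add(-5, Mul(Add(P, 5), Add(P, P))) = Add(-5, Mul(Add(5, P), Mul(2, P))) = Add(-5, Mul(2, P, Add(5, P))))
Mul(Function('a')(-9, -5), Function('B')(Function('x')(Mul(Add(4, -1), Add(3, 0)), 3))) = Mul(Add(-3, Mul(12, Pow(-5, -1))), Add(-5, Mul(2, Pow(5, 2)), Mul(10, 5))) = Mul(Add(-3, Mul(12, Rational(-1, 5))), Add(-5, Mul(2, 25), 50)) = Mul(Add(-3, Rational(-12, 5)), Add(-5, 50, 50)) = Mul(Rational(-27, 5), 95) = -513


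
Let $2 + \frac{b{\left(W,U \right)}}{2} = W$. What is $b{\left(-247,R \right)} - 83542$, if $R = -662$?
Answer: $-84040$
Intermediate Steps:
$b{\left(W,U \right)} = -4 + 2 W$
$b{\left(-247,R \right)} - 83542 = \left(-4 + 2 \left(-247\right)\right) - 83542 = \left(-4 - 494\right) - 83542 = -498 - 83542 = -84040$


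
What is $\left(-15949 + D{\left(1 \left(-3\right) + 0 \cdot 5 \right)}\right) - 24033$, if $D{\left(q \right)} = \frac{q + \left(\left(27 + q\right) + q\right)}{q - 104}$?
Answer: $- \frac{4278092}{107} \approx -39982.0$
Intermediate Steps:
$D{\left(q \right)} = \frac{27 + 3 q}{-104 + q}$ ($D{\left(q \right)} = \frac{q + \left(27 + 2 q\right)}{-104 + q} = \frac{27 + 3 q}{-104 + q}$)
$\left(-15949 + D{\left(1 \left(-3\right) + 0 \cdot 5 \right)}\right) - 24033 = \left(-15949 + \frac{3 \left(9 + \left(1 \left(-3\right) + 0 \cdot 5\right)\right)}{-104 + \left(1 \left(-3\right) + 0 \cdot 5\right)}\right) - 24033 = \left(-15949 + \frac{3 \left(9 + \left(-3 + 0\right)\right)}{-104 + \left(-3 + 0\right)}\right) - 24033 = \left(-15949 + \frac{3 \left(9 - 3\right)}{-104 - 3}\right) - 24033 = \left(-15949 + 3 \frac{1}{-107} \cdot 6\right) - 24033 = \left(-15949 + 3 \left(- \frac{1}{107}\right) 6\right) - 24033 = \left(-15949 - \frac{18}{107}\right) - 24033 = - \frac{1706561}{107} - 24033 = - \frac{4278092}{107}$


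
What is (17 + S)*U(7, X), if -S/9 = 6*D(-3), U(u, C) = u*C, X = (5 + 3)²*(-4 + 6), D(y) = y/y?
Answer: -33152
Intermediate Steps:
D(y) = 1
X = 128 (X = 8²*2 = 64*2 = 128)
U(u, C) = C*u
S = -54 ≈ -54.000
(17 + S)*U(7, X) = (17 - 54)*(128*7) = -37*896 = -33152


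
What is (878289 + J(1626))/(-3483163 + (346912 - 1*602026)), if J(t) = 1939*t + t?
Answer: -4032729/3738277 ≈ -1.0788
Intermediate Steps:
J(t) = 1940*t
(878289 + J(1626))/(-3483163 + (346912 - 1*602026)) = (878289 + 1940*1626)/(-3483163 + (346912 - 1*602026)) = (878289 + 3154440)/(-3483163 + (346912 - 602026)) = 4032729/(-3483163 - 255114) = 4032729/(-3738277) = 4032729*(-1/3738277) = -4032729/3738277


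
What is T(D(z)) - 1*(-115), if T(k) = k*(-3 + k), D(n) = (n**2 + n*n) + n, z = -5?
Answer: 2005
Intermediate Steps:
D(n) = n + 2*n**2 (D(n) = (n**2 + n**2) + n = 2*n**2 + n = n + 2*n**2)
T(D(z)) - 1*(-115) = (-5*(1 + 2*(-5)))*(-3 - 5*(1 + 2*(-5))) - 1*(-115) = (-5*(1 - 10))*(-3 - 5*(1 - 10)) + 115 = (-5*(-9))*(-3 - 5*(-9)) + 115 = 45*(-3 + 45) + 115 = 45*42 + 115 = 1890 + 115 = 2005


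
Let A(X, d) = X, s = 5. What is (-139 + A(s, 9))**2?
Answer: 17956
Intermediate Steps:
(-139 + A(s, 9))**2 = (-139 + 5)**2 = (-134)**2 = 17956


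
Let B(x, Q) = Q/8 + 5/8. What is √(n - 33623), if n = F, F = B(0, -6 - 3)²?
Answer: I*√134491/2 ≈ 183.36*I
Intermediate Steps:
B(x, Q) = 5/8 + Q/8 (B(x, Q) = Q*(⅛) + 5*(⅛) = Q/8 + 5/8 = 5/8 + Q/8)
F = ¼ (F = (5/8 + (-6 - 3)/8)² = (5/8 + (⅛)*(-9))² = (5/8 - 9/8)² = (-½)² = ¼ ≈ 0.25000)
n = ¼ ≈ 0.25000
√(n - 33623) = √(¼ - 33623) = √(-134491/4) = I*√134491/2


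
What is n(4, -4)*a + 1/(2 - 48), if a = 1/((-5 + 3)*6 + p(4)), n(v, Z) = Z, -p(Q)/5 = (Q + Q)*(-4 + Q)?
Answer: 43/138 ≈ 0.31159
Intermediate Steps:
p(Q) = -10*Q*(-4 + Q) (p(Q) = -5*(Q + Q)*(-4 + Q) = -5*2*Q*(-4 + Q) = -10*Q*(-4 + Q))
a = -1/12 (a = 1/((-5 + 3)*6 + 10*4*(4 - 1*4)) = 1/(-2*6 + 10*4*(4 - 4)) = 1/(-12 + 10*4*0) = 1/(-12 + 0) = 1/(-12) = -1/12 ≈ -0.083333)
n(4, -4)*a + 1/(2 - 48) = -4*(-1/12) + 1/(2 - 48) = ⅓ + 1/(-46) = ⅓ - 1/46 = 43/138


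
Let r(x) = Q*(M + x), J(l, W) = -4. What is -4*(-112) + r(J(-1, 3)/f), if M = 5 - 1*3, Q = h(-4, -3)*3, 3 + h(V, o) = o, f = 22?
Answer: 4568/11 ≈ 415.27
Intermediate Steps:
h(V, o) = -3 + o
Q = -18 (Q = (-3 - 3)*3 = -6*3 = -18)
M = 2 (M = 5 - 3 = 2)
r(x) = -36 - 18*x (r(x) = -18*(2 + x) = -36 - 18*x)
-4*(-112) + r(J(-1, 3)/f) = -4*(-112) + (-36 - (-72)/22) = 448 + (-36 - (-72)/22) = 448 + (-36 - 18*(-2/11)) = 448 + (-36 + 36/11) = 448 - 360/11 = 4568/11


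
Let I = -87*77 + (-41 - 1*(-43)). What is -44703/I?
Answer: 44703/6697 ≈ 6.6751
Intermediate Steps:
I = -6697 (I = -6699 + (-41 + 43) = -6699 + 2 = -6697)
-44703/I = -44703/(-6697) = -44703*(-1/6697) = 44703/6697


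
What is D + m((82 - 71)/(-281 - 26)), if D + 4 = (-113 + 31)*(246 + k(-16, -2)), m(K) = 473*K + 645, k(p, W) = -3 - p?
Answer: -6328482/307 ≈ -20614.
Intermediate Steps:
m(K) = 645 + 473*K
D = -21242 (D = -4 + (-113 + 31)*(246 + (-3 - 1*(-16))) = -4 - 82*(246 + (-3 + 16)) = -4 - 82*(246 + 13) = -4 - 82*259 = -4 - 21238 = -21242)
D + m((82 - 71)/(-281 - 26)) = -21242 + (645 + 473*((82 - 71)/(-281 - 26))) = -21242 + (645 + 473*(11/(-307))) = -21242 + (645 + 473*(11*(-1/307))) = -21242 + (645 + 473*(-11/307)) = -21242 + (645 - 5203/307) = -21242 + 192812/307 = -6328482/307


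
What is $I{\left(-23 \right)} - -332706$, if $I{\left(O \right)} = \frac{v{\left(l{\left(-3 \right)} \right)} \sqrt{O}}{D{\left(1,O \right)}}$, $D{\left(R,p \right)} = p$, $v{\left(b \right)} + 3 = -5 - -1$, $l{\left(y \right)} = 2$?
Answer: $332706 + \frac{7 i \sqrt{23}}{23} \approx 3.3271 \cdot 10^{5} + 1.4596 i$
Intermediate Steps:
$v{\left(b \right)} = -7$ ($v{\left(b \right)} = -3 - 4 = -7$)
$I{\left(O \right)} = - \frac{7}{\sqrt{O}}$ ($I{\left(O \right)} = \frac{\left(-7\right) \sqrt{O}}{O} = - \frac{7}{\sqrt{O}}$)
$I{\left(-23 \right)} - -332706 = - \frac{7}{i \sqrt{23}} - -332706 = - 7 \left(- \frac{i \sqrt{23}}{23}\right) + 332706 = \frac{7 i \sqrt{23}}{23} + 332706 = 332706 + \frac{7 i \sqrt{23}}{23}$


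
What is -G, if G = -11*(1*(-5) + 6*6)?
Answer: 341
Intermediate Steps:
G = -341 (G = -11*(-5 + 36) = -11*31 = -341)
-G = -1*(-341) = 341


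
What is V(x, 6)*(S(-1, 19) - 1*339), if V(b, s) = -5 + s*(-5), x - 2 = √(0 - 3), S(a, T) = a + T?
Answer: 11235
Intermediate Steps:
S(a, T) = T + a
x = 2 + I*√3 (x = 2 + √(0 - 3) = 2 + √(-3) = 2 + I*√3 ≈ 2.0 + 1.732*I)
V(b, s) = -5 - 5*s
V(x, 6)*(S(-1, 19) - 1*339) = (-5 - 5*6)*((19 - 1) - 1*339) = (-5 - 30)*(18 - 339) = -35*(-321) = 11235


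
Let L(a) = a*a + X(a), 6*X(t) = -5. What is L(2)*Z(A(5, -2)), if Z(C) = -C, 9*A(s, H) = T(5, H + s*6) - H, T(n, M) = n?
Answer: -133/54 ≈ -2.4630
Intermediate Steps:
X(t) = -⅚ (X(t) = (⅙)*(-5) = -⅚)
A(s, H) = 5/9 - H/9 (A(s, H) = (5 - H)/9 = 5/9 - H/9)
L(a) = -⅚ + a² (L(a) = a*a - ⅚ = a² - ⅚ = -⅚ + a²)
L(2)*Z(A(5, -2)) = (-⅚ + 2²)*(-(5/9 - ⅑*(-2))) = (-⅚ + 4)*(-(5/9 + 2/9)) = 19*(-1*7/9)/6 = (19/6)*(-7/9) = -133/54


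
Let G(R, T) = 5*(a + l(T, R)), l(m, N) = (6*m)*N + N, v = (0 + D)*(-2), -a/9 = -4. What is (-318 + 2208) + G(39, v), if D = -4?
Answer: 11625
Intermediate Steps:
a = 36 (a = -9*(-4) = 36)
v = 8 (v = (0 - 4)*(-2) = -4*(-2) = 8)
l(m, N) = N + 6*N*m (l(m, N) = 6*N*m + N = N + 6*N*m)
G(R, T) = 180 + 5*R*(1 + 6*T) (G(R, T) = 5*(36 + R*(1 + 6*T)) = 180 + 5*R*(1 + 6*T))
(-318 + 2208) + G(39, v) = (-318 + 2208) + (180 + 5*39*(1 + 6*8)) = 1890 + (180 + 5*39*(1 + 48)) = 1890 + (180 + 5*39*49) = 1890 + (180 + 9555) = 1890 + 9735 = 11625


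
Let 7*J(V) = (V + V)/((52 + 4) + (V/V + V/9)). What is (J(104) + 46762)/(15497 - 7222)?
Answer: 8078678/1429589 ≈ 5.6510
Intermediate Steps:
J(V) = 2*V/(7*(57 + V/9)) (J(V) = ((V + V)/((52 + 4) + (V/V + V/9)))/7 = ((2*V)/(56 + (1 + V*(1/9))))/7 = ((2*V)/(56 + (1 + V/9)))/7 = ((2*V)/(57 + V/9))/7 = (2*V/(57 + V/9))/7 = 2*V/(7*(57 + V/9)))
(J(104) + 46762)/(15497 - 7222) = ((18/7)*104/(513 + 104) + 46762)/(15497 - 7222) = ((18/7)*104/617 + 46762)/8275 = ((18/7)*104*(1/617) + 46762)*(1/8275) = (1872/4319 + 46762)*(1/8275) = (201966950/4319)*(1/8275) = 8078678/1429589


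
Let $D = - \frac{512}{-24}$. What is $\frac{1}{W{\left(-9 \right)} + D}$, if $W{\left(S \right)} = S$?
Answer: $\frac{3}{37} \approx 0.081081$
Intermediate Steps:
$D = \frac{64}{3}$ ($D = \left(-512\right) \left(- \frac{1}{24}\right) = \frac{64}{3} \approx 21.333$)
$\frac{1}{W{\left(-9 \right)} + D} = \frac{1}{-9 + \frac{64}{3}} = \frac{1}{\frac{37}{3}} = \frac{3}{37}$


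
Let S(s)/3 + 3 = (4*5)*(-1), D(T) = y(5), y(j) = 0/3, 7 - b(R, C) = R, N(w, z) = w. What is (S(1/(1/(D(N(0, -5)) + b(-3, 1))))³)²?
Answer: 107918163081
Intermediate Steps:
b(R, C) = 7 - R
y(j) = 0 (y(j) = 0*(⅓) = 0)
D(T) = 0
S(s) = -69 (S(s) = -9 + 3*((4*5)*(-1)) = -9 + 3*(20*(-1)) = -9 + 3*(-20) = -9 - 60 = -69)
(S(1/(1/(D(N(0, -5)) + b(-3, 1))))³)² = ((-69)³)² = (-328509)² = 107918163081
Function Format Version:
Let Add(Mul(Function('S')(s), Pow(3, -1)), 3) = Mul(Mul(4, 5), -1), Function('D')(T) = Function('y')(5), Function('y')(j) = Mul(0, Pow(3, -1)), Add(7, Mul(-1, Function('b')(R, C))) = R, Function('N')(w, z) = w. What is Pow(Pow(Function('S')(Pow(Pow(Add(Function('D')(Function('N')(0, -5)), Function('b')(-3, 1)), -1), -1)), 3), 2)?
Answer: 107918163081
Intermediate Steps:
Function('b')(R, C) = Add(7, Mul(-1, R))
Function('y')(j) = 0 (Function('y')(j) = Mul(0, Rational(1, 3)) = 0)
Function('D')(T) = 0
Function('S')(s) = -69 (Function('S')(s) = Add(-9, Mul(3, Mul(Mul(4, 5), -1))) = Add(-9, Mul(3, Mul(20, -1))) = Add(-9, Mul(3, -20)) = Add(-9, -60) = -69)
Pow(Pow(Function('S')(Pow(Pow(Add(Function('D')(Function('N')(0, -5)), Function('b')(-3, 1)), -1), -1)), 3), 2) = Pow(Pow(-69, 3), 2) = Pow(-328509, 2) = 107918163081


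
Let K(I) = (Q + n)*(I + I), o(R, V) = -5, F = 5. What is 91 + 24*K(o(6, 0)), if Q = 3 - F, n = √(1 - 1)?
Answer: 571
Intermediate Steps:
n = 0 (n = √0 = 0)
Q = -2 (Q = 3 - 1*5 = 3 - 5 = -2)
K(I) = -4*I (K(I) = (-2 + 0)*(I + I) = -4*I)
91 + 24*K(o(6, 0)) = 91 + 24*(-4*(-5)) = 91 + 24*20 = 91 + 480 = 571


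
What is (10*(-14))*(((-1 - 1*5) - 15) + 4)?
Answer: 2380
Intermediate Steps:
(10*(-14))*(((-1 - 1*5) - 15) + 4) = -140*(((-1 - 5) - 15) + 4) = -140*((-6 - 15) + 4) = -140*(-21 + 4) = -140*(-17) = 2380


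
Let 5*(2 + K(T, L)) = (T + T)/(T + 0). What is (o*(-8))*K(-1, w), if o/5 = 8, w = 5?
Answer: 512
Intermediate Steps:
K(T, L) = -8/5 (K(T, L) = -2 + ((T + T)/(T + 0))/5 = -2 + ((2*T)/T)/5 = -2 + (⅕)*2 = -2 + ⅖ = -8/5)
o = 40 (o = 5*8 = 40)
(o*(-8))*K(-1, w) = (40*(-8))*(-8/5) = -320*(-8/5) = 512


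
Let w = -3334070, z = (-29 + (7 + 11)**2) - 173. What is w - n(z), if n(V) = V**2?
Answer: -3348954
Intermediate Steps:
z = 122 (z = (-29 + 18**2) - 173 = (-29 + 324) - 173 = 295 - 173 = 122)
w - n(z) = -3334070 - 1*122**2 = -3334070 - 1*14884 = -3334070 - 14884 = -3348954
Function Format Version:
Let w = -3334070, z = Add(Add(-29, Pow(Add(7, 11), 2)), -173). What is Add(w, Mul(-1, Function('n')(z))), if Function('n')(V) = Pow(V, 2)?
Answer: -3348954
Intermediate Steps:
z = 122 (z = Add(Add(-29, Pow(18, 2)), -173) = Add(Add(-29, 324), -173) = Add(295, -173) = 122)
Add(w, Mul(-1, Function('n')(z))) = Add(-3334070, Mul(-1, Pow(122, 2))) = Add(-3334070, Mul(-1, 14884)) = Add(-3334070, -14884) = -3348954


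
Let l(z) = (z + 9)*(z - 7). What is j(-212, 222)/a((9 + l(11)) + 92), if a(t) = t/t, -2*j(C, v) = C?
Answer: 106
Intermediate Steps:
l(z) = (-7 + z)*(9 + z) (l(z) = (9 + z)*(-7 + z) = (-7 + z)*(9 + z))
j(C, v) = -C/2
a(t) = 1
j(-212, 222)/a((9 + l(11)) + 92) = -½*(-212)/1 = 106*1 = 106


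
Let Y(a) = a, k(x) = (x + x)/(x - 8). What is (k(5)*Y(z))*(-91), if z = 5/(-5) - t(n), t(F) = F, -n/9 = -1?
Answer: -9100/3 ≈ -3033.3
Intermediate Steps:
n = 9 (n = -9*(-1) = 9)
k(x) = 2*x/(-8 + x) (k(x) = (2*x)/(-8 + x) = 2*x/(-8 + x))
z = -10 (z = 5/(-5) - 1*9 = 5*(-⅕) - 9 = -1 - 9 = -10)
(k(5)*Y(z))*(-91) = ((2*5/(-8 + 5))*(-10))*(-91) = ((2*5/(-3))*(-10))*(-91) = ((2*5*(-⅓))*(-10))*(-91) = -10/3*(-10)*(-91) = (100/3)*(-91) = -9100/3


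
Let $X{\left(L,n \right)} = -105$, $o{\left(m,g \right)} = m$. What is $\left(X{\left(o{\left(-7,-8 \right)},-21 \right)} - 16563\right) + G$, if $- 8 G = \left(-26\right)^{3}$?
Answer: $-14471$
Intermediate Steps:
$G = 2197$ ($G = - \frac{\left(-26\right)^{3}}{8} = \left(- \frac{1}{8}\right) \left(-17576\right) = 2197$)
$\left(X{\left(o{\left(-7,-8 \right)},-21 \right)} - 16563\right) + G = \left(-105 - 16563\right) + 2197 = -16668 + 2197 = -14471$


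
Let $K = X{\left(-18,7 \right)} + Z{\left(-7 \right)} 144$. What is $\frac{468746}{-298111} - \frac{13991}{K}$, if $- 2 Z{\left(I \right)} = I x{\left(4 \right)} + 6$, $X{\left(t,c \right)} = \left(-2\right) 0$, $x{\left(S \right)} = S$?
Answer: $- \frac{446669515}{42927984} \approx -10.405$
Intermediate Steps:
$X{\left(t,c \right)} = 0$
$Z{\left(I \right)} = -3 - 2 I$ ($Z{\left(I \right)} = - \frac{I 4 + 6}{2} = - \frac{4 I + 6}{2} = - \frac{6 + 4 I}{2} = -3 - 2 I$)
$K = 1584$ ($K = 0 + \left(-3 - -14\right) 144 = 0 + \left(-3 + 14\right) 144 = 0 + 11 \cdot 144 = 0 + 1584 = 1584$)
$\frac{468746}{-298111} - \frac{13991}{K} = \frac{468746}{-298111} - \frac{13991}{1584} = 468746 \left(- \frac{1}{298111}\right) - \frac{13991}{1584} = - \frac{468746}{298111} - \frac{13991}{1584} = - \frac{446669515}{42927984}$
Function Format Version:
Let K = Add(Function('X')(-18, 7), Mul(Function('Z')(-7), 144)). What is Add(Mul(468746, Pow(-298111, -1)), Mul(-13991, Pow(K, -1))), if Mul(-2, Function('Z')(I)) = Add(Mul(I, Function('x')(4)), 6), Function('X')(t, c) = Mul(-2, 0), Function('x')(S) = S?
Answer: Rational(-446669515, 42927984) ≈ -10.405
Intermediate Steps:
Function('X')(t, c) = 0
Function('Z')(I) = Add(-3, Mul(-2, I)) (Function('Z')(I) = Mul(Rational(-1, 2), Add(Mul(I, 4), 6)) = Mul(Rational(-1, 2), Add(Mul(4, I), 6)) = Mul(Rational(-1, 2), Add(6, Mul(4, I))) = Add(-3, Mul(-2, I)))
K = 1584 (K = Add(0, Mul(Add(-3, Mul(-2, -7)), 144)) = Add(0, Mul(Add(-3, 14), 144)) = Add(0, Mul(11, 144)) = Add(0, 1584) = 1584)
Add(Mul(468746, Pow(-298111, -1)), Mul(-13991, Pow(K, -1))) = Add(Mul(468746, Pow(-298111, -1)), Mul(-13991, Pow(1584, -1))) = Add(Mul(468746, Rational(-1, 298111)), Mul(-13991, Rational(1, 1584))) = Add(Rational(-468746, 298111), Rational(-13991, 1584)) = Rational(-446669515, 42927984)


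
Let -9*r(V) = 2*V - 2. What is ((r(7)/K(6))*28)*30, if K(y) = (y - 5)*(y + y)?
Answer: -280/3 ≈ -93.333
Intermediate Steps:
r(V) = 2/9 - 2*V/9 (r(V) = -(2*V - 2)/9 = -(-2 + 2*V)/9 = 2/9 - 2*V/9)
K(y) = 2*y*(-5 + y) (K(y) = (-5 + y)*(2*y) = 2*y*(-5 + y))
((r(7)/K(6))*28)*30 = (((2/9 - 2/9*7)/((2*6*(-5 + 6))))*28)*30 = (((2/9 - 14/9)/((2*6*1)))*28)*30 = (-4/3/12*28)*30 = (-4/3*1/12*28)*30 = -1/9*28*30 = -28/9*30 = -280/3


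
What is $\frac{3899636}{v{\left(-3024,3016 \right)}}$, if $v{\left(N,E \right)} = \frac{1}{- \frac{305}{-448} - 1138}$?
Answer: $- \frac{496734658771}{112} \approx -4.4351 \cdot 10^{9}$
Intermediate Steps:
$v{\left(N,E \right)} = - \frac{448}{509519}$ ($v{\left(N,E \right)} = \frac{1}{\left(-305\right) \left(- \frac{1}{448}\right) - 1138} = \frac{1}{\frac{305}{448} - 1138} = \frac{1}{- \frac{509519}{448}} = - \frac{448}{509519}$)
$\frac{3899636}{v{\left(-3024,3016 \right)}} = \frac{3899636}{- \frac{448}{509519}} = 3899636 \left(- \frac{509519}{448}\right) = - \frac{496734658771}{112}$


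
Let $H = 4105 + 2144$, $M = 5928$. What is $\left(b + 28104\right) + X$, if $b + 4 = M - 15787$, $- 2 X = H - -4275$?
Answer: $12979$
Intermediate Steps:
$H = 6249$
$X = -5262$ ($X = - \frac{6249 - -4275}{2} = - \frac{6249 + 4275}{2} = \left(- \frac{1}{2}\right) 10524 = -5262$)
$b = -9863$ ($b = -4 + \left(5928 - 15787\right) = -4 - 9859 = -9863$)
$\left(b + 28104\right) + X = \left(-9863 + 28104\right) - 5262 = 18241 - 5262 = 12979$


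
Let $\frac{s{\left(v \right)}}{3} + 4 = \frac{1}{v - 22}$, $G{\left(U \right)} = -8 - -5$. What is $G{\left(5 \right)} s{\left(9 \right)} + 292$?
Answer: $\frac{4273}{13} \approx 328.69$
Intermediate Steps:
$G{\left(U \right)} = -3$ ($G{\left(U \right)} = -8 + 5 = -3$)
$s{\left(v \right)} = -12 + \frac{3}{-22 + v}$ ($s{\left(v \right)} = -12 + \frac{3}{v - 22} = -12 + \frac{3}{-22 + v}$)
$G{\left(5 \right)} s{\left(9 \right)} + 292 = - 3 \frac{3 \left(89 - 36\right)}{-22 + 9} + 292 = - 3 \frac{3 \left(89 - 36\right)}{-13} + 292 = - 3 \cdot 3 \left(- \frac{1}{13}\right) 53 + 292 = \left(-3\right) \left(- \frac{159}{13}\right) + 292 = \frac{477}{13} + 292 = \frac{4273}{13}$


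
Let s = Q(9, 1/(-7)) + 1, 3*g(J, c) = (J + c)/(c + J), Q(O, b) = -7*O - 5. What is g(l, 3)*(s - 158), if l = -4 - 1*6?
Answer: -75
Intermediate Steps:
l = -10 (l = -4 - 6 = -10)
Q(O, b) = -5 - 7*O
g(J, c) = ⅓ (g(J, c) = ((J + c)/(c + J))/3 = ((J + c)/(J + c))/3 = (⅓)*1 = ⅓)
s = -67 (s = (-5 - 7*9) + 1 = (-5 - 63) + 1 = -68 + 1 = -67)
g(l, 3)*(s - 158) = (-67 - 158)/3 = (⅓)*(-225) = -75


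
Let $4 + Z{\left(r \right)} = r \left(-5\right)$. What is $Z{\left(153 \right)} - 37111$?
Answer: $-37880$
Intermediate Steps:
$Z{\left(r \right)} = -4 - 5 r$ ($Z{\left(r \right)} = -4 + r \left(-5\right) = -4 - 5 r$)
$Z{\left(153 \right)} - 37111 = \left(-4 - 765\right) - 37111 = -769 - 37111 = -37880$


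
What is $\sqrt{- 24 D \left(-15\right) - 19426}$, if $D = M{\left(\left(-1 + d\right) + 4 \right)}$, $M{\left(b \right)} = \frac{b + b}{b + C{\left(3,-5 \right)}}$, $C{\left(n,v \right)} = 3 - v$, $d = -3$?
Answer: $i \sqrt{19426} \approx 139.38 i$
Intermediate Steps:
$M{\left(b \right)} = \frac{2 b}{8 + b}$ ($M{\left(b \right)} = \frac{b + b}{b + \left(3 - -5\right)} = \frac{2 b}{b + \left(3 + 5\right)} = \frac{2 b}{b + 8} = \frac{2 b}{8 + b}$)
$D = 0$ ($D = \frac{2 \left(\left(-1 - 3\right) + 4\right)}{8 + \left(\left(-1 - 3\right) + 4\right)} = \frac{2 \left(-4 + 4\right)}{8 + \left(-4 + 4\right)} = 2 \cdot 0 \frac{1}{8 + 0} = 2 \cdot 0 \cdot \frac{1}{8} = 0$)
$\sqrt{- 24 D \left(-15\right) - 19426} = \sqrt{\left(-24\right) 0 \left(-15\right) - 19426} = \sqrt{0 \left(-15\right) - 19426} = \sqrt{0 - 19426} = \sqrt{-19426} = i \sqrt{19426}$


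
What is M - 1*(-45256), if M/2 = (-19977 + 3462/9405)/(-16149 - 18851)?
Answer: 2482919926741/54862500 ≈ 45257.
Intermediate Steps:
M = 62626741/54862500 (M = 2*((-19977 + 3462/9405)/(-16149 - 18851)) = 2*((-19977 + 3462*(1/9405))/(-35000)) = 2*((-19977 + 1154/3135)*(-1/35000)) = 2*(-62626741/3135*(-1/35000)) = 2*(62626741/109725000) = 62626741/54862500 ≈ 1.1415)
M - 1*(-45256) = 62626741/54862500 - 1*(-45256) = 62626741/54862500 + 45256 = 2482919926741/54862500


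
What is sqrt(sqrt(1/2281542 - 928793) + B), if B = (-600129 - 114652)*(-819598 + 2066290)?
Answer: sqrt(-4638623333320390839845328 + 2281542*I*sqrt(4834770566203637310))/2281542 ≈ 0.00051046 + 9.4399e+5*I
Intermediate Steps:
B = -891111754452 (B = -714781*1246692 = -891111754452)
sqrt(sqrt(1/2281542 - 928793) + B) = sqrt(sqrt(1/2281542 - 928793) - 891111754452) = sqrt(sqrt(-2119080238805/2281542) - 891111754452) = sqrt(I*sqrt(4834770566203637310)/2281542 - 891111754452) = sqrt(-891111754452 + I*sqrt(4834770566203637310)/2281542)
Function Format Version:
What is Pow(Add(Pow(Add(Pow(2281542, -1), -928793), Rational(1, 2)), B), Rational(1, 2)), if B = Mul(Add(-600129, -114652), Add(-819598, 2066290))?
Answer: Mul(Rational(1, 2281542), Pow(Add(-4638623333320390839845328, Mul(2281542, I, Pow(4834770566203637310, Rational(1, 2)))), Rational(1, 2))) ≈ Add(0.00051046, Mul(9.4399e+5, I))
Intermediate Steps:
B = -891111754452 (B = Mul(-714781, 1246692) = -891111754452)
Pow(Add(Pow(Add(Pow(2281542, -1), -928793), Rational(1, 2)), B), Rational(1, 2)) = Pow(Add(Pow(Add(Pow(2281542, -1), -928793), Rational(1, 2)), -891111754452), Rational(1, 2)) = Pow(Add(Pow(Add(Rational(1, 2281542), -928793), Rational(1, 2)), -891111754452), Rational(1, 2)) = Pow(Add(Pow(Rational(-2119080238805, 2281542), Rational(1, 2)), -891111754452), Rational(1, 2)) = Pow(Add(Mul(Rational(1, 2281542), I, Pow(4834770566203637310, Rational(1, 2))), -891111754452), Rational(1, 2)) = Pow(Add(-891111754452, Mul(Rational(1, 2281542), I, Pow(4834770566203637310, Rational(1, 2)))), Rational(1, 2))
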